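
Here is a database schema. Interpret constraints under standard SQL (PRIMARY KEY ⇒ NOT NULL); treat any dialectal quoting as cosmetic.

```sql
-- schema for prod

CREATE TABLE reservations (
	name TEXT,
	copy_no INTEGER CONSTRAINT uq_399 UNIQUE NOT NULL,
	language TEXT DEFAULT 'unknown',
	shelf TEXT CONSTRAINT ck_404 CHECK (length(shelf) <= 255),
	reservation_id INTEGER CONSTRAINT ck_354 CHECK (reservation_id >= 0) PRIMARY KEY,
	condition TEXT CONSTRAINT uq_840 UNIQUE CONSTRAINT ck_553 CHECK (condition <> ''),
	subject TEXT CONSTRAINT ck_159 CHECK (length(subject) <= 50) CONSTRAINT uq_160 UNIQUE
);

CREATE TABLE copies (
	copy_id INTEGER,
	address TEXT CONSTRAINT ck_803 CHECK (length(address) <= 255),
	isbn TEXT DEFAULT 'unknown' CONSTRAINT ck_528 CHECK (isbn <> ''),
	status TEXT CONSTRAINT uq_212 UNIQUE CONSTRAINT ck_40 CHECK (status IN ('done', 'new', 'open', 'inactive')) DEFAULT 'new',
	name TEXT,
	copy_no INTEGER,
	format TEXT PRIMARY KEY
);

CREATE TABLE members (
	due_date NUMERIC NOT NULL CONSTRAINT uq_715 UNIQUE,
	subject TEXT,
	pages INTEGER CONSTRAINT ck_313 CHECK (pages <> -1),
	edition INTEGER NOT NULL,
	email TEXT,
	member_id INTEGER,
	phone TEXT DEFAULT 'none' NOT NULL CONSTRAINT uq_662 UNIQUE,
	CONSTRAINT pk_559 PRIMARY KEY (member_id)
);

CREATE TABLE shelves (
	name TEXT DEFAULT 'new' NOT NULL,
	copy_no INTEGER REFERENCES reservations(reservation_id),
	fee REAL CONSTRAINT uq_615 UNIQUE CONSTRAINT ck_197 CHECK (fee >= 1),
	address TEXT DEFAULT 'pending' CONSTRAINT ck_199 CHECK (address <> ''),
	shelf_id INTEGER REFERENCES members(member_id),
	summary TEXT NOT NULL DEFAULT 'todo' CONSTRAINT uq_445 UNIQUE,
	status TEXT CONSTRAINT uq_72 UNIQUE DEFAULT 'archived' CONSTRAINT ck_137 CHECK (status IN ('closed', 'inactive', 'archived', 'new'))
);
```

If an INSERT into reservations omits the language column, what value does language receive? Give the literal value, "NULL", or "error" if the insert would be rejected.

language has an explicit DEFAULT 'unknown'.
When the column is omitted from an INSERT, that default is used.

'unknown'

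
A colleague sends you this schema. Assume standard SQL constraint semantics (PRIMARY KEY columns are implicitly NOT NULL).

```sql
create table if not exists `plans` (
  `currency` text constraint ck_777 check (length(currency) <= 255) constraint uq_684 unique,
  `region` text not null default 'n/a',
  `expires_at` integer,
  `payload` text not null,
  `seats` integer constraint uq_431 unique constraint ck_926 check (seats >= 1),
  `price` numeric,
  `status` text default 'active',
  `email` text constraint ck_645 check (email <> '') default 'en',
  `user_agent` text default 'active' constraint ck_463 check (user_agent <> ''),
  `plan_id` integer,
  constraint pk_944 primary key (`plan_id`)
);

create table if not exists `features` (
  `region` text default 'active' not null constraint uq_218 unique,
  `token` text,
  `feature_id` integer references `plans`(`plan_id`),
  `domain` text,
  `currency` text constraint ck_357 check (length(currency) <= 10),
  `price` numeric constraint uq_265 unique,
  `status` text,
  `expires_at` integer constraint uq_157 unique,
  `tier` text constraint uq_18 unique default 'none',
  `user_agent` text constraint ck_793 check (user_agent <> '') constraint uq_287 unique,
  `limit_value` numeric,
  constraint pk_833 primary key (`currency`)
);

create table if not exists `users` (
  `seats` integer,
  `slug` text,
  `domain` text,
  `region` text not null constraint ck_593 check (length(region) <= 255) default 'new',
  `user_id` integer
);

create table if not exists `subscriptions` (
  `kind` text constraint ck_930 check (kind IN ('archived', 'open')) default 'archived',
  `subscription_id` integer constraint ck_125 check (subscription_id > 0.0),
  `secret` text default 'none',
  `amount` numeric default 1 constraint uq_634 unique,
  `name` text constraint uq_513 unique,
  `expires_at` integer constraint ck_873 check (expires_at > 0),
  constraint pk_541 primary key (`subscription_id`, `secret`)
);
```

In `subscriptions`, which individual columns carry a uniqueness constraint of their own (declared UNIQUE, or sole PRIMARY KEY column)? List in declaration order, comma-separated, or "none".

amount, name

- kind: no UNIQUE or single-column PK constraint.
- subscription_id: part of a composite PRIMARY KEY — only the tuple is unique, not this column on its own.
- secret: part of a composite PRIMARY KEY — only the tuple is unique, not this column on its own.
- amount: declared UNIQUE → unique.
- name: declared UNIQUE → unique.
- expires_at: no UNIQUE or single-column PK constraint.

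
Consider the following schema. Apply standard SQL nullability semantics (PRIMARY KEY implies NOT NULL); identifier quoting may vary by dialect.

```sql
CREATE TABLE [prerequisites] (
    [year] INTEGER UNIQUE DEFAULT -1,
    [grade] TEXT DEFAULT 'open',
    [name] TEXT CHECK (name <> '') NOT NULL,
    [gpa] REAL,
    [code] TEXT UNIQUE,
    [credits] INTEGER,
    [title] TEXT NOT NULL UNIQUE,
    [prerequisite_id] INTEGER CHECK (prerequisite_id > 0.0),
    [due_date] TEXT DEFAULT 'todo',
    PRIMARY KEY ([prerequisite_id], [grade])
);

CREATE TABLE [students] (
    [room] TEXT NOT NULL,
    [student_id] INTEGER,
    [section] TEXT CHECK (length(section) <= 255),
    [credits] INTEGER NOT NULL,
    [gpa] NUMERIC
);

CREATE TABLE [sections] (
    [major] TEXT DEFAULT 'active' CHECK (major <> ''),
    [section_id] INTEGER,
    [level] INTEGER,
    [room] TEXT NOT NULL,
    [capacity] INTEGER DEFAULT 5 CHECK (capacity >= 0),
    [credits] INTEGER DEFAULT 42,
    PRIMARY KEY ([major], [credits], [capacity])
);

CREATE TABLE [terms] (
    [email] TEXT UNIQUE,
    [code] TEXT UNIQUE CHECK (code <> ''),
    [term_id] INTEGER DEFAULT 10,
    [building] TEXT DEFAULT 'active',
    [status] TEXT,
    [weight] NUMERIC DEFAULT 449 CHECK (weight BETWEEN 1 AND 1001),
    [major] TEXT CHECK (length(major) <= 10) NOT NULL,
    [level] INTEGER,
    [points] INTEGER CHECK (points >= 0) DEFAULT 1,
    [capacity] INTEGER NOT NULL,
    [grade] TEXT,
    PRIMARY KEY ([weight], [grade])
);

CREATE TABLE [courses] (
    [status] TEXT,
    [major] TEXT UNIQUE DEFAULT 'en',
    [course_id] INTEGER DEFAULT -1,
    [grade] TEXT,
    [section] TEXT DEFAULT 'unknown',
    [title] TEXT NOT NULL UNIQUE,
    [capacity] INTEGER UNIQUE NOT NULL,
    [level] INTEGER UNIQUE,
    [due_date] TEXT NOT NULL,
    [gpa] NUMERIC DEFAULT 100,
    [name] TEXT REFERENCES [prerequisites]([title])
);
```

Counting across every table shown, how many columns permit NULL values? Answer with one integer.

25

prerequisites: 5 nullable (year, gpa, code, credits, due_date — PK (prerequisite_id, grade) and explicit NOT NULL columns excluded).
students: 3 nullable (student_id, section, gpa — PK none and explicit NOT NULL columns excluded).
sections: 2 nullable (section_id, level — PK (major, credits, capacity) and explicit NOT NULL columns excluded).
terms: 7 nullable (email, code, term_id, building, status, level, points — PK (weight, grade) and explicit NOT NULL columns excluded).
courses: 8 nullable (status, major, course_id, grade, section, level, gpa, name — PK none and explicit NOT NULL columns excluded).
Total: 5 + 3 + 2 + 7 + 8 = 25.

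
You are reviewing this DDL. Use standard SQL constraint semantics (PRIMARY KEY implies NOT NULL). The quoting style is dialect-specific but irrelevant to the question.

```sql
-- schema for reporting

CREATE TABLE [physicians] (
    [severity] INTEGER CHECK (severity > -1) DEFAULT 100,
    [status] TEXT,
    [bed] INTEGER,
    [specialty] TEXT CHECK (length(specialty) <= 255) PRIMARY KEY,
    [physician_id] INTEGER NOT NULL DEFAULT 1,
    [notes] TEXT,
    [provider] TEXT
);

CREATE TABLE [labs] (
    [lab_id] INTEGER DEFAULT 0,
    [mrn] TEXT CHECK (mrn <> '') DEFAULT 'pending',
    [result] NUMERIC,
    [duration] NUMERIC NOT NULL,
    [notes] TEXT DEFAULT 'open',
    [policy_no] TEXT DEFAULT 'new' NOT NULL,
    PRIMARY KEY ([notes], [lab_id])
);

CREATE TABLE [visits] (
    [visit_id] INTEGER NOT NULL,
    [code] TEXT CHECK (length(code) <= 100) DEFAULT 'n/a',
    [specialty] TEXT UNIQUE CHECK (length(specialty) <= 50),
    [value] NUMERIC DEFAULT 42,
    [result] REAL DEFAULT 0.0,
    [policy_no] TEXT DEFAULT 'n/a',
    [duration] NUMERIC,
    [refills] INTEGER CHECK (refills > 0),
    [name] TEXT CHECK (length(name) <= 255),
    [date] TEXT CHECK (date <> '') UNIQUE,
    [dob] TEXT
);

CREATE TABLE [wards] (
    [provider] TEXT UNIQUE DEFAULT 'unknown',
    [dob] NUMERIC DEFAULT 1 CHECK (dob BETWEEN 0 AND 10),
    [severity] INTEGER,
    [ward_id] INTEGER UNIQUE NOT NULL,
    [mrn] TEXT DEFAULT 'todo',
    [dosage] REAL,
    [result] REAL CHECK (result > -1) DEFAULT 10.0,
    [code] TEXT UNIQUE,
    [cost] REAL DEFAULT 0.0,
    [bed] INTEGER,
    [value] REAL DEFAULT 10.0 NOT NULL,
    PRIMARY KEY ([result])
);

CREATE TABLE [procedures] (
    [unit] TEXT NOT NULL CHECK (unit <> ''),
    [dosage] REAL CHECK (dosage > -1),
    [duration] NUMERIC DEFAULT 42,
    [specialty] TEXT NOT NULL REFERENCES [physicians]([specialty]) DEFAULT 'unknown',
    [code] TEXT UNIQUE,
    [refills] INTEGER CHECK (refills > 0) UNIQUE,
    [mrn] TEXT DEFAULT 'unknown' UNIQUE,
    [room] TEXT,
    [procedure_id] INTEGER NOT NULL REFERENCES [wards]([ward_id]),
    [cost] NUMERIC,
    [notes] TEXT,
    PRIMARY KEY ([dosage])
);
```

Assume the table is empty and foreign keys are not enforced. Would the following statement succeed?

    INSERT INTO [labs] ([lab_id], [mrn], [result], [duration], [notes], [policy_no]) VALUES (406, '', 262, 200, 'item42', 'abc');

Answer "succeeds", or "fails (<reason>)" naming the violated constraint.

The value '' for mrn violates CHECK (mrn <> '').

fails (CHECK on mrn)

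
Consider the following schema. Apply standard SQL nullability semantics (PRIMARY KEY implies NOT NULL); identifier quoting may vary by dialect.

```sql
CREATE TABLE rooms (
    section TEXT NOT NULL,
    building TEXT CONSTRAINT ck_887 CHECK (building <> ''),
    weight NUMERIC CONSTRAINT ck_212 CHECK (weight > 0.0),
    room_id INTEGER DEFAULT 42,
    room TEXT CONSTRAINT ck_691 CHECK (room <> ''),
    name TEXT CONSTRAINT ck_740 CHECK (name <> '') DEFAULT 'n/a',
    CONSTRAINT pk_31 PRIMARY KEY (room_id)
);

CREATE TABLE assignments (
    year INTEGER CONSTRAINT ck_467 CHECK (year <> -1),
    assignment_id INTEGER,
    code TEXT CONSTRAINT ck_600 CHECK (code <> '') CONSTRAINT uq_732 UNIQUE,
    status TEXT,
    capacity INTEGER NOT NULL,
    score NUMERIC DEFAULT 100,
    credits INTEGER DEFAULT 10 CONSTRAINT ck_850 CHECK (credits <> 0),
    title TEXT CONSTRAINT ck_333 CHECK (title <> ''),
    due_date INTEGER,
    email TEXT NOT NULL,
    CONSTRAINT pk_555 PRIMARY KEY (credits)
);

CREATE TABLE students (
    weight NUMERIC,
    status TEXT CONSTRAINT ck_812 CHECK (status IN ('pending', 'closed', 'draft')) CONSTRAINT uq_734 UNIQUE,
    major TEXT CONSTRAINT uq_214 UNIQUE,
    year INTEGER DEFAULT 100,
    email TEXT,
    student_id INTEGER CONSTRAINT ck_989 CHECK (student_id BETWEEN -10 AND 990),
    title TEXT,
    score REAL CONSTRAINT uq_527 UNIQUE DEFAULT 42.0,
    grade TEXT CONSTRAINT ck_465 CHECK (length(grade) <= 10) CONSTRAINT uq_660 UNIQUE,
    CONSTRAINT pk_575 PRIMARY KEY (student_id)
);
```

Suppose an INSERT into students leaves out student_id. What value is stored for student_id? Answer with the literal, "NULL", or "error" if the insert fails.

student_id has no DEFAULT clause.
Omitting it would insert NULL, but it is part of the PRIMARY KEY, so the INSERT fails.

error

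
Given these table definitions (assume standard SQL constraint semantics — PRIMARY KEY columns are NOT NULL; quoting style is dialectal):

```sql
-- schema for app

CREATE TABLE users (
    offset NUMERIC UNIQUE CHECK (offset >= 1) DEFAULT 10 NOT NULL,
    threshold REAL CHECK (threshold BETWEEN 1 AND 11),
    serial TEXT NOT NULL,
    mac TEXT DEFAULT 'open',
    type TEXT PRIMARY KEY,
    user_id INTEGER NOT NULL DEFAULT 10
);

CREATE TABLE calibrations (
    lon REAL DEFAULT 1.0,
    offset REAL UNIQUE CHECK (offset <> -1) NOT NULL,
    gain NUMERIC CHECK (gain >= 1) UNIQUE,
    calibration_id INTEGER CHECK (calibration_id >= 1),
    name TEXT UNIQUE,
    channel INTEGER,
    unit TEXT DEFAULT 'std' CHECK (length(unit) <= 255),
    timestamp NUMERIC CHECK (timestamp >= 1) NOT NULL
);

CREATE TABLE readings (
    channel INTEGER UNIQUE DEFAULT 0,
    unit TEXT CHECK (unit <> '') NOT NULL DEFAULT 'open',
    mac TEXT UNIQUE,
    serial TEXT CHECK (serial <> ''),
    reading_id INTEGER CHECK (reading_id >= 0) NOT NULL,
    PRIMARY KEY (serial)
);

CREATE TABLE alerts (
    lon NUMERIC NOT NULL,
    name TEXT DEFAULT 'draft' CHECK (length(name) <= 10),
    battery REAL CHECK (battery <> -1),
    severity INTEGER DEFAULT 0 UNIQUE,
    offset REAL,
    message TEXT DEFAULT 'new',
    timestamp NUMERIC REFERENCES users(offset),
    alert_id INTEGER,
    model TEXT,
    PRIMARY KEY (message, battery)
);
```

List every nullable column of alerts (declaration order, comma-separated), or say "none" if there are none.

- lon: declared NOT NULL → not nullable.
- name: CHECK does not forbid NULL (a CHECK constraint passes when its expression is NULL) → nullable.
- battery: part of the PRIMARY KEY, which implies NOT NULL → not nullable.
- severity: UNIQUE does not imply NOT NULL → nullable.
- offset: no NOT NULL constraint applies → nullable.
- message: part of the PRIMARY KEY, which implies NOT NULL → not nullable.
- timestamp: a foreign key column may be NULL unless separately constrained → nullable.
- alert_id: no NOT NULL constraint applies → nullable.
- model: no NOT NULL constraint applies → nullable.

name, severity, offset, timestamp, alert_id, model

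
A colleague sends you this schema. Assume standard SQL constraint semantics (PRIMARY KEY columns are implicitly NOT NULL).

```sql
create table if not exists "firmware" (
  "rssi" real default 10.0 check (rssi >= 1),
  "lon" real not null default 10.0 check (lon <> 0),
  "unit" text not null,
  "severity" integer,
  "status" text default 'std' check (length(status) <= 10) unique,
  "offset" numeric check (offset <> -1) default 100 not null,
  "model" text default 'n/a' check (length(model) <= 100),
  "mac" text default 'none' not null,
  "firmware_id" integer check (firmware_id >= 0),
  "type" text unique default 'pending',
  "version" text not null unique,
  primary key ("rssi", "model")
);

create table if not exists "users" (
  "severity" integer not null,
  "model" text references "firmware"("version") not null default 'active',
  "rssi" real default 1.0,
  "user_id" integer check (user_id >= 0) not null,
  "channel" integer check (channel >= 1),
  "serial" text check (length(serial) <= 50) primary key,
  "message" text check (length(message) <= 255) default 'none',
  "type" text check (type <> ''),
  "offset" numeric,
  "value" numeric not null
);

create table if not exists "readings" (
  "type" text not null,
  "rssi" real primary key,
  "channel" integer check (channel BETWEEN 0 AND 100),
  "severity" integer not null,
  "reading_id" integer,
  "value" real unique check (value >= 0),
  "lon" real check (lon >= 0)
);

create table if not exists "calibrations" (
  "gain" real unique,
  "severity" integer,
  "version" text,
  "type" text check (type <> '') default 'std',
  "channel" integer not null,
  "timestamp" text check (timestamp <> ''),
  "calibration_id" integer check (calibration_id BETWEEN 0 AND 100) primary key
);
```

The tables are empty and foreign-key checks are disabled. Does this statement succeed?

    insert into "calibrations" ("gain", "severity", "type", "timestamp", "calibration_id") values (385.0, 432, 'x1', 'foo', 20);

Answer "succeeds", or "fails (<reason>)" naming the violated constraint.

fails (NOT NULL on channel)

channel is omitted from the column list and has no DEFAULT, so it would receive NULL.
But channel is declared NOT NULL.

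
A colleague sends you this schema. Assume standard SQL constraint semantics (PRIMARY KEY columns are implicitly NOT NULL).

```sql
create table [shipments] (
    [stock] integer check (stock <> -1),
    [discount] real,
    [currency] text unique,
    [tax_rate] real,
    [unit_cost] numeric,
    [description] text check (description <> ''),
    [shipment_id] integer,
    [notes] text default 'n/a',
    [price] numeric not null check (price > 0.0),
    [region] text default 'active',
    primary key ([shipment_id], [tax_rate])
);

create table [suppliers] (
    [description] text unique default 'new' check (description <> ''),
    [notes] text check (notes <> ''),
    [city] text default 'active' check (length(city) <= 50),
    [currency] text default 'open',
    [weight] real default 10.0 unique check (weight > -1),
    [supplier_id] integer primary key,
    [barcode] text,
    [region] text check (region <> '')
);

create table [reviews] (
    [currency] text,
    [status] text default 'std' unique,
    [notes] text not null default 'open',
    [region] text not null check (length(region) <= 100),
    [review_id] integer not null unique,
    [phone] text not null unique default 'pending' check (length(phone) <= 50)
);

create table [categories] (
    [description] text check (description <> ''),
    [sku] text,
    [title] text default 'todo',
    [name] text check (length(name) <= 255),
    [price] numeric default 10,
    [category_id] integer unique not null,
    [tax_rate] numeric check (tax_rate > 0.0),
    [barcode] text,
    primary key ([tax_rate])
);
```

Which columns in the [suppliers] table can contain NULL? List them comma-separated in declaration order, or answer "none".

description, notes, city, currency, weight, barcode, region

- description: CHECK does not forbid NULL (a CHECK constraint passes when its expression is NULL) → nullable.
- notes: CHECK does not forbid NULL (a CHECK constraint passes when its expression is NULL) → nullable.
- city: CHECK does not forbid NULL (a CHECK constraint passes when its expression is NULL) → nullable.
- currency: DEFAULT only fills an omitted column; an explicit NULL is still allowed → nullable.
- weight: CHECK does not forbid NULL (a CHECK constraint passes when its expression is NULL) → nullable.
- supplier_id: part of the PRIMARY KEY, which implies NOT NULL → not nullable.
- barcode: no NOT NULL constraint applies → nullable.
- region: CHECK does not forbid NULL (a CHECK constraint passes when its expression is NULL) → nullable.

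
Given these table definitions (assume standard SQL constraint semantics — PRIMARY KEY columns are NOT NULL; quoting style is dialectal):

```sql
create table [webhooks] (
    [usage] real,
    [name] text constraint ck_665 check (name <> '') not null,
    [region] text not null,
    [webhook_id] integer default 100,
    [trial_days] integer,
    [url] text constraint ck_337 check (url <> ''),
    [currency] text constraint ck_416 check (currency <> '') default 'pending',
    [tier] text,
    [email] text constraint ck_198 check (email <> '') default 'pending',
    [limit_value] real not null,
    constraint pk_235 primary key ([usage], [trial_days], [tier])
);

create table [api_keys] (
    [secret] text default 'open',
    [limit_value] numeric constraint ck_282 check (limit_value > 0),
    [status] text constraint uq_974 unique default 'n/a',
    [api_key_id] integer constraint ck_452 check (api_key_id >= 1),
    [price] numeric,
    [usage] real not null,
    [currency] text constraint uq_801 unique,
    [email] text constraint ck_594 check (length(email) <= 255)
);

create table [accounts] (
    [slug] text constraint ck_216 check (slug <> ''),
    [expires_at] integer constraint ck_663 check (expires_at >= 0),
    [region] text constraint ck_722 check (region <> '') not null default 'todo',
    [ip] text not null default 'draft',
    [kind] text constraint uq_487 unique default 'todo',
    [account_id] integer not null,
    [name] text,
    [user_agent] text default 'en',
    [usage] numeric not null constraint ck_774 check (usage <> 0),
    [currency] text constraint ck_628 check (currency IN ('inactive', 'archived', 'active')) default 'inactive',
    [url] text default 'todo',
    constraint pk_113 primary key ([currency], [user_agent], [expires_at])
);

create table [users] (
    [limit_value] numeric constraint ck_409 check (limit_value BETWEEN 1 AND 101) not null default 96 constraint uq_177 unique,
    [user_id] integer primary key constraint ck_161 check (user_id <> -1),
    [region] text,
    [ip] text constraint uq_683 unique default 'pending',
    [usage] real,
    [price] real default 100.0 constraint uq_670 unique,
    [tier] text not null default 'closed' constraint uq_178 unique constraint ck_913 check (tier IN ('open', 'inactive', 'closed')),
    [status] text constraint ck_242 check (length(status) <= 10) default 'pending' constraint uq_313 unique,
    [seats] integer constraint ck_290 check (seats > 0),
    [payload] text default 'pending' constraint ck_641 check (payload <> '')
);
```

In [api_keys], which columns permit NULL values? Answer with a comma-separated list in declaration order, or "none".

- secret: DEFAULT only fills an omitted column; an explicit NULL is still allowed → nullable.
- limit_value: CHECK does not forbid NULL (a CHECK constraint passes when its expression is NULL) → nullable.
- status: UNIQUE does not imply NOT NULL → nullable.
- api_key_id: CHECK does not forbid NULL (a CHECK constraint passes when its expression is NULL) → nullable.
- price: no NOT NULL constraint applies → nullable.
- usage: declared NOT NULL → not nullable.
- currency: UNIQUE does not imply NOT NULL → nullable.
- email: CHECK does not forbid NULL (a CHECK constraint passes when its expression is NULL) → nullable.

secret, limit_value, status, api_key_id, price, currency, email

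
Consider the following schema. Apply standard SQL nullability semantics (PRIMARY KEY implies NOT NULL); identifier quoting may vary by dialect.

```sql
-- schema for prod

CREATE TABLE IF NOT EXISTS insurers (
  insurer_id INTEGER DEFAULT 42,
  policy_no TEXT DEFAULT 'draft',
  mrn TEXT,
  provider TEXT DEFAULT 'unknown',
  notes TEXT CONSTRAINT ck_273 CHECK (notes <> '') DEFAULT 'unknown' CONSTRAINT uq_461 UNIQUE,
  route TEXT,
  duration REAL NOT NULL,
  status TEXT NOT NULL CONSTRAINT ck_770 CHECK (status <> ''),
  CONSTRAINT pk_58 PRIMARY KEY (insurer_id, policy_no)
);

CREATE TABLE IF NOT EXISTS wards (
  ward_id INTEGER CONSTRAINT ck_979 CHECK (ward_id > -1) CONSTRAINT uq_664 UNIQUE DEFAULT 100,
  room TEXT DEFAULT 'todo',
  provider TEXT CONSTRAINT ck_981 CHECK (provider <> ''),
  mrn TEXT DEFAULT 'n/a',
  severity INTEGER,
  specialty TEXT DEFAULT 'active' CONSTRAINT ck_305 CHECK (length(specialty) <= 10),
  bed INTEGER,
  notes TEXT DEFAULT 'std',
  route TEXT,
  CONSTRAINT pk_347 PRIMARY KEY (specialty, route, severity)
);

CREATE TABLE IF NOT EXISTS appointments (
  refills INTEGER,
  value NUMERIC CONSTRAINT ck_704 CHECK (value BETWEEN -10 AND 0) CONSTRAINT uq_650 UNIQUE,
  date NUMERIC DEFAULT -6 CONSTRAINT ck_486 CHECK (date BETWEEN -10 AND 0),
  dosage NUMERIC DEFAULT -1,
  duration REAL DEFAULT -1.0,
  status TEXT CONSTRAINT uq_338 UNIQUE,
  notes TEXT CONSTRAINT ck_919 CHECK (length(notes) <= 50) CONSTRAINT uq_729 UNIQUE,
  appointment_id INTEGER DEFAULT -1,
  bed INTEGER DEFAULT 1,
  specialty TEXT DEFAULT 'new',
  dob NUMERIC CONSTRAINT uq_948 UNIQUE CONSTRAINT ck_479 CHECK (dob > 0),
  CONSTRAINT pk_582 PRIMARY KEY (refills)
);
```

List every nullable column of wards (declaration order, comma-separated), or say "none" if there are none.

ward_id, room, provider, mrn, bed, notes

- ward_id: CHECK does not forbid NULL (a CHECK constraint passes when its expression is NULL) → nullable.
- room: DEFAULT only fills an omitted column; an explicit NULL is still allowed → nullable.
- provider: CHECK does not forbid NULL (a CHECK constraint passes when its expression is NULL) → nullable.
- mrn: DEFAULT only fills an omitted column; an explicit NULL is still allowed → nullable.
- severity: part of the PRIMARY KEY, which implies NOT NULL → not nullable.
- specialty: part of the PRIMARY KEY, which implies NOT NULL → not nullable.
- bed: no NOT NULL constraint applies → nullable.
- notes: DEFAULT only fills an omitted column; an explicit NULL is still allowed → nullable.
- route: part of the PRIMARY KEY, which implies NOT NULL → not nullable.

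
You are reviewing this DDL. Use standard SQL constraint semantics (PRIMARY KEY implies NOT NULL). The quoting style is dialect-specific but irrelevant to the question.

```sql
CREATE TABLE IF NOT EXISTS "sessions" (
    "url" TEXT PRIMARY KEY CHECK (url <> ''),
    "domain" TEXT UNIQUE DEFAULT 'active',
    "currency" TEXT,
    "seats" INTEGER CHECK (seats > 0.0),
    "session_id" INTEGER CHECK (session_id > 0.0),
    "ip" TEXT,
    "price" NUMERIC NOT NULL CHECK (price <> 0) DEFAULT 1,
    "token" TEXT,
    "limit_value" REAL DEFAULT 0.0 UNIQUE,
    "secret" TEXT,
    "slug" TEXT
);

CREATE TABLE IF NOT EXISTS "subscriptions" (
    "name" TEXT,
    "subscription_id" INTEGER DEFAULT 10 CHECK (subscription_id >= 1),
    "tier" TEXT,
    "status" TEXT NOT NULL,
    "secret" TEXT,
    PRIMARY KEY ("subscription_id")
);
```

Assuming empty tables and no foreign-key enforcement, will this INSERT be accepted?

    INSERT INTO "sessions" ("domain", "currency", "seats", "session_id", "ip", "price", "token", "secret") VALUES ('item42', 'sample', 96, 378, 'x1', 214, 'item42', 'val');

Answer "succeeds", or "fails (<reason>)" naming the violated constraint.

url is omitted from the column list and has no DEFAULT, so it would receive NULL.
But url is part of the PRIMARY KEY (implied NOT NULL).

fails (NOT NULL on url)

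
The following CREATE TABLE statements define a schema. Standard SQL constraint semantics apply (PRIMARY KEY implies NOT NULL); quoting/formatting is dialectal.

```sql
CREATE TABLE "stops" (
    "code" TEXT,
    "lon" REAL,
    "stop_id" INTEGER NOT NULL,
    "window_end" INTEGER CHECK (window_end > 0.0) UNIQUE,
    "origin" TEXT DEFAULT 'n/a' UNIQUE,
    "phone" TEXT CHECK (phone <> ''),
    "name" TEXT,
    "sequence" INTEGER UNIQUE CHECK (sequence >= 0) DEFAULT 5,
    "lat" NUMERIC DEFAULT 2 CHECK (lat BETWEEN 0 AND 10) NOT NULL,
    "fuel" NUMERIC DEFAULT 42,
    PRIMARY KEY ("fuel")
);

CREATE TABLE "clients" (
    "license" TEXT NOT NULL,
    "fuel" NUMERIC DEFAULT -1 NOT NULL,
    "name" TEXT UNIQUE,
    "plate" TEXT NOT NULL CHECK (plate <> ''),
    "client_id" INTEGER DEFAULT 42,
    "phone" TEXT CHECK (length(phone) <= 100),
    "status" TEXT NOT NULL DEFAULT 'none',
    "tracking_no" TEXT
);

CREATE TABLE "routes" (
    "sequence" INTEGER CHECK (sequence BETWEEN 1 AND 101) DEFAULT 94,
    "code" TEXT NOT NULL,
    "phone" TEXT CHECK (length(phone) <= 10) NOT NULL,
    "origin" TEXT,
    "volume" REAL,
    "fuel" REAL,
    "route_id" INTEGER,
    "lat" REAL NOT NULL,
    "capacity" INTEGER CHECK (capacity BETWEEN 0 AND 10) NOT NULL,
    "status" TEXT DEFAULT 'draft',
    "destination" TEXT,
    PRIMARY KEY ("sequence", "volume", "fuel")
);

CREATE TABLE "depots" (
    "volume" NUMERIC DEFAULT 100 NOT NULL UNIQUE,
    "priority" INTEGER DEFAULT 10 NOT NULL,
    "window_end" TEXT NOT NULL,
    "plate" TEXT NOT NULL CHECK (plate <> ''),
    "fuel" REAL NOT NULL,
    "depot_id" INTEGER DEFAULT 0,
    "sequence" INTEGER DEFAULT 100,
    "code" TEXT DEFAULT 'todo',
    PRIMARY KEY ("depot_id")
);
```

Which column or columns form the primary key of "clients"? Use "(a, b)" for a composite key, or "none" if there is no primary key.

No column is declared PRIMARY KEY inline, and there is no table-level PRIMARY KEY clause in clients.

none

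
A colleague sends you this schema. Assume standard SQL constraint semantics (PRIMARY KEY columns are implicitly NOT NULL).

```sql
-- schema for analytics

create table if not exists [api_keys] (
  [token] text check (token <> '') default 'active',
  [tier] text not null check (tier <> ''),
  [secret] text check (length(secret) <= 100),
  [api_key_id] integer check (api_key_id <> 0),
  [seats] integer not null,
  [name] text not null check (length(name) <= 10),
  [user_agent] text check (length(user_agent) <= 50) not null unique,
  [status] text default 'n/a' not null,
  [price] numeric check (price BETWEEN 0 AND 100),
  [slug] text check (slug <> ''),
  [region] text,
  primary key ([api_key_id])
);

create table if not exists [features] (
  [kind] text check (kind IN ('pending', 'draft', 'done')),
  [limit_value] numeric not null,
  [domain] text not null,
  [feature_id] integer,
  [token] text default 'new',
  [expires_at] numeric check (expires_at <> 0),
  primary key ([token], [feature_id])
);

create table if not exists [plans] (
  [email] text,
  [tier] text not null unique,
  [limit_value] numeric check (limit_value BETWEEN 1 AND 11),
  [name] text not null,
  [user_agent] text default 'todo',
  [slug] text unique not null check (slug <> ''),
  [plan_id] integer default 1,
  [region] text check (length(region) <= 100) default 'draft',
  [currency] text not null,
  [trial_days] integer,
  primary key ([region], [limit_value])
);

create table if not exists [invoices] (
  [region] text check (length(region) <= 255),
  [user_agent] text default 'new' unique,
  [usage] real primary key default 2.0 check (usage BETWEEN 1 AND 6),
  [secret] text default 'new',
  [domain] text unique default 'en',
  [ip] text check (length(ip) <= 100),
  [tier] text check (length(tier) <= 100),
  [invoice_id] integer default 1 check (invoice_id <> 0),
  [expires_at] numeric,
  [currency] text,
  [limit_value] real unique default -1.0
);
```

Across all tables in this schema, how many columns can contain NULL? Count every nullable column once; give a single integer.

api_keys: 5 nullable (token, secret, price, slug, region — PK (api_key_id) and explicit NOT NULL columns excluded).
features: 2 nullable (kind, expires_at — PK (token, feature_id) and explicit NOT NULL columns excluded).
plans: 4 nullable (email, user_agent, plan_id, trial_days — PK (region, limit_value) and explicit NOT NULL columns excluded).
invoices: 10 nullable (region, user_agent, secret, domain, ip, tier, invoice_id, expires_at, currency, limit_value — PK (usage) and explicit NOT NULL columns excluded).
Total: 5 + 2 + 4 + 10 = 21.

21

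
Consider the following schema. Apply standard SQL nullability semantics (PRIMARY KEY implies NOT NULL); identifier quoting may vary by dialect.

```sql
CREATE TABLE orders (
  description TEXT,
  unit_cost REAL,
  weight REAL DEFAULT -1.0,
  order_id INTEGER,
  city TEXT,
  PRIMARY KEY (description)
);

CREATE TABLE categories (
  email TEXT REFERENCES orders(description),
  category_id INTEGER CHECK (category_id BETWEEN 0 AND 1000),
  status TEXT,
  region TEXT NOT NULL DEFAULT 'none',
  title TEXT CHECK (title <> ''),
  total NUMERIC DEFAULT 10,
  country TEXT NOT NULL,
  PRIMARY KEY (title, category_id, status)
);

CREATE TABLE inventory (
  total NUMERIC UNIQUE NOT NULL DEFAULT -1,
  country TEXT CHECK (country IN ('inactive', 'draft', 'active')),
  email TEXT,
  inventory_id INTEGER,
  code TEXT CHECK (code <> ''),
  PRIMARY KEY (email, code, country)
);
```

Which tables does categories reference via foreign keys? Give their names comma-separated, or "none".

- email REFERENCES orders(description).

orders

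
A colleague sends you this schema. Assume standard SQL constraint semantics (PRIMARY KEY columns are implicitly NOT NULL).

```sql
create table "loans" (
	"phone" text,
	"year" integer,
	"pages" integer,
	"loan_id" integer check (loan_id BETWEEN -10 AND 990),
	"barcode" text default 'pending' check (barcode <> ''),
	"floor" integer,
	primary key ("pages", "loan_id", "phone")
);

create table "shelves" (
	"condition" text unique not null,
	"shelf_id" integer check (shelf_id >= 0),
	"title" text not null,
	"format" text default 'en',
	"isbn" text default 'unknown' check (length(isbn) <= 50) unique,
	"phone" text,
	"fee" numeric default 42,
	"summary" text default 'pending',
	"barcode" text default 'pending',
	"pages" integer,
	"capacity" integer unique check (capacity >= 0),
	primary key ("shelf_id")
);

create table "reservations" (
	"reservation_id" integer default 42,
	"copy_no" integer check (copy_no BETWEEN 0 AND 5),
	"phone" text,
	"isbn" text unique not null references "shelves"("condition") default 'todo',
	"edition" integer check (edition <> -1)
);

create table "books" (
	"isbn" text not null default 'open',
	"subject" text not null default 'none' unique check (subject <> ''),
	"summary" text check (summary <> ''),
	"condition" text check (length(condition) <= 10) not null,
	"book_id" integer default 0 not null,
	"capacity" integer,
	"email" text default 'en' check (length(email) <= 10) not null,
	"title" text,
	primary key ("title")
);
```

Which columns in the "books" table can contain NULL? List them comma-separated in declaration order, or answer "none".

- isbn: declared NOT NULL → not nullable.
- subject: declared NOT NULL → not nullable.
- summary: CHECK does not forbid NULL (a CHECK constraint passes when its expression is NULL) → nullable.
- condition: declared NOT NULL → not nullable.
- book_id: declared NOT NULL → not nullable.
- capacity: no NOT NULL constraint applies → nullable.
- email: declared NOT NULL → not nullable.
- title: part of the PRIMARY KEY, which implies NOT NULL → not nullable.

summary, capacity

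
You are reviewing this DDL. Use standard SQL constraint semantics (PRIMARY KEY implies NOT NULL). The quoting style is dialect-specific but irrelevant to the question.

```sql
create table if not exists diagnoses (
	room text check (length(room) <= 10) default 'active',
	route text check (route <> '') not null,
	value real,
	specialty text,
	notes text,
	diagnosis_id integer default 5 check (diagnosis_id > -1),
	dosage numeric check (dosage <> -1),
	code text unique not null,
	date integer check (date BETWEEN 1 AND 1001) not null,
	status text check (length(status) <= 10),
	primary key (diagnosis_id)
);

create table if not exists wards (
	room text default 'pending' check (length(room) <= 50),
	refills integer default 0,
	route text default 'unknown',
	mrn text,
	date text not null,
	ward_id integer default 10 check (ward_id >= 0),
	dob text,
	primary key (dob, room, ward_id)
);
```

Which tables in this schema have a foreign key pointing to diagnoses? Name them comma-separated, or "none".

No REFERENCES clause anywhere in the schema names diagnoses.

none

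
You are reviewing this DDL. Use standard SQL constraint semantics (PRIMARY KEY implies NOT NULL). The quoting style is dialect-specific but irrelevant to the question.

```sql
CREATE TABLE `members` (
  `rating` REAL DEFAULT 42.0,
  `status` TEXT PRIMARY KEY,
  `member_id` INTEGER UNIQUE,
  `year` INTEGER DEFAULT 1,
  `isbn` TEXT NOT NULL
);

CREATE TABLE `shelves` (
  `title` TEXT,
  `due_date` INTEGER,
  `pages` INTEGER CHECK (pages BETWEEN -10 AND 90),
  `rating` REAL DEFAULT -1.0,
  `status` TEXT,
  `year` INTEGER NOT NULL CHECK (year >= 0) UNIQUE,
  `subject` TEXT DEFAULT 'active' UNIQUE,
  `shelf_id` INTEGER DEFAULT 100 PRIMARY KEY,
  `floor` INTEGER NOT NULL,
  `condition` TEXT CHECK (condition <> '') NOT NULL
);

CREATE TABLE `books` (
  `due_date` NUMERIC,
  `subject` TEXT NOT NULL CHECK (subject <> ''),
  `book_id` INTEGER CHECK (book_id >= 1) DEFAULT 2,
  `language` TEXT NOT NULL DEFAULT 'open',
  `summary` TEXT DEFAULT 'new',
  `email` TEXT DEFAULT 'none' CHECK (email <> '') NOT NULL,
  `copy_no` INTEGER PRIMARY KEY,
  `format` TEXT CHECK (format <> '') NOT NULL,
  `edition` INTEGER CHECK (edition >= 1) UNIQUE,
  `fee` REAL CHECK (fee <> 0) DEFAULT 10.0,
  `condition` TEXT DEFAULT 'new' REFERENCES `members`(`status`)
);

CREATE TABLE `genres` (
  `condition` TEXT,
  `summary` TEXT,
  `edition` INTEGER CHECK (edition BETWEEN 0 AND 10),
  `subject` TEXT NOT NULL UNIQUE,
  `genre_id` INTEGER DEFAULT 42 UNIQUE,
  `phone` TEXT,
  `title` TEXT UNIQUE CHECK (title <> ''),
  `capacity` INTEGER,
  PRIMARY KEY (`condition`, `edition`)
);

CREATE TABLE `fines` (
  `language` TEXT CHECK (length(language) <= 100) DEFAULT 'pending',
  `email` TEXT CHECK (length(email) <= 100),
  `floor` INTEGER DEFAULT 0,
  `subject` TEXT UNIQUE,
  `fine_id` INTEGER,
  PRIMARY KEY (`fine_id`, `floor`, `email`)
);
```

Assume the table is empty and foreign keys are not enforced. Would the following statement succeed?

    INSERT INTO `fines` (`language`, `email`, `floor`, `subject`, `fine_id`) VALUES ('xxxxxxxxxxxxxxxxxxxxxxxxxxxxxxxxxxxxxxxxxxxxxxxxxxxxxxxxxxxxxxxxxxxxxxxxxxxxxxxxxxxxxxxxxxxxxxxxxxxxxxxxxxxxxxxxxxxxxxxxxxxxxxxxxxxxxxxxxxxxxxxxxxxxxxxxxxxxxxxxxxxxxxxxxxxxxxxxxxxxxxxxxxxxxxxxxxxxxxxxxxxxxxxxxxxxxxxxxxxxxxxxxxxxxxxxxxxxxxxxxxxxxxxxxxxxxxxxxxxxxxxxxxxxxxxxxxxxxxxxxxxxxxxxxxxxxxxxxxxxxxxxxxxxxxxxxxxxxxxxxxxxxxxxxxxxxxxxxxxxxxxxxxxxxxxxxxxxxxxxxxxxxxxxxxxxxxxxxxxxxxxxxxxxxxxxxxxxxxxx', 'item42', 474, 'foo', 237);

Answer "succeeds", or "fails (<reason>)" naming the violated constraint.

The value 'xxxxxxxxxxxxxxxxxxxxxxxxxxxxxxxxxxxxxxxxxxxxxxxxxxxxxxxxxxxxxxxxxxxxxxxxxxxxxxxxxxxxxxxxxxxxxxxxxxxxxxxxxxxxxxxxxxxxxxxxxxxxxxxxxxxxxxxxxxxxxxxxxxxxxxxxxxxxxxxxxxxxxxxxxxxxxxxxxxxxxxxxxxxxxxxxxxxxxxxxxxxxxxxxxxxxxxxxxxxxxxxxxxxxxxxxxxxxxxxxxxxxxxxxxxxxxxxxxxxxxxxxxxxxxxxxxxxxxxxxxxxxxxxxxxxxxxxxxxxxxxxxxxxxxxxxxxxxxxxxxxxxxxxxxxxxxxxxxxxxxxxxxxxxxxxxxxxxxxxxxxxxxxxxxxxxxxxxxxxxxxxxxxxxxxxxxxxxxxxx' for language violates CHECK (length(language) <= 100).

fails (CHECK on language)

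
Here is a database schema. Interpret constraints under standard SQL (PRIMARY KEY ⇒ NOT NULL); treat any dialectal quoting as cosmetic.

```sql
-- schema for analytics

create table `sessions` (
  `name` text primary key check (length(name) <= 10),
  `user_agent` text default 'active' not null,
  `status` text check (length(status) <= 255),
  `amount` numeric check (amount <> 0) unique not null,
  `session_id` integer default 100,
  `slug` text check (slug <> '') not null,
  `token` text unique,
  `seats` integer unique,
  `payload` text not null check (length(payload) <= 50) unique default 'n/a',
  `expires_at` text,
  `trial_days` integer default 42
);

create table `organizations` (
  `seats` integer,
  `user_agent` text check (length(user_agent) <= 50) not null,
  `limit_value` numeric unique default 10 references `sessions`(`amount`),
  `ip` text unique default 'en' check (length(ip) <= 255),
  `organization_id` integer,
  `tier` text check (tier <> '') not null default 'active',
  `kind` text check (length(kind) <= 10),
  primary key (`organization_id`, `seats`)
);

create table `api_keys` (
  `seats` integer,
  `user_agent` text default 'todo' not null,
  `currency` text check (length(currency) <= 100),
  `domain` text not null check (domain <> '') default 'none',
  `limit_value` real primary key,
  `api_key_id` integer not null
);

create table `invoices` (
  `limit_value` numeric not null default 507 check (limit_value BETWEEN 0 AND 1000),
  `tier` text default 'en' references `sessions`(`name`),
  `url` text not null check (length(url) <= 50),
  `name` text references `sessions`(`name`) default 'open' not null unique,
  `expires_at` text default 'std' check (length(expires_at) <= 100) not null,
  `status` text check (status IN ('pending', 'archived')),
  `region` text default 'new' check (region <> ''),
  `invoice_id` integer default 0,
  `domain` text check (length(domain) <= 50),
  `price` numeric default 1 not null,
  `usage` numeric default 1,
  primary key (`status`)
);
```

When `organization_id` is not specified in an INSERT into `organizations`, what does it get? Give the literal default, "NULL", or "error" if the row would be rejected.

organization_id has no DEFAULT clause.
Omitting it would insert NULL, but it is part of the PRIMARY KEY, so the INSERT fails.

error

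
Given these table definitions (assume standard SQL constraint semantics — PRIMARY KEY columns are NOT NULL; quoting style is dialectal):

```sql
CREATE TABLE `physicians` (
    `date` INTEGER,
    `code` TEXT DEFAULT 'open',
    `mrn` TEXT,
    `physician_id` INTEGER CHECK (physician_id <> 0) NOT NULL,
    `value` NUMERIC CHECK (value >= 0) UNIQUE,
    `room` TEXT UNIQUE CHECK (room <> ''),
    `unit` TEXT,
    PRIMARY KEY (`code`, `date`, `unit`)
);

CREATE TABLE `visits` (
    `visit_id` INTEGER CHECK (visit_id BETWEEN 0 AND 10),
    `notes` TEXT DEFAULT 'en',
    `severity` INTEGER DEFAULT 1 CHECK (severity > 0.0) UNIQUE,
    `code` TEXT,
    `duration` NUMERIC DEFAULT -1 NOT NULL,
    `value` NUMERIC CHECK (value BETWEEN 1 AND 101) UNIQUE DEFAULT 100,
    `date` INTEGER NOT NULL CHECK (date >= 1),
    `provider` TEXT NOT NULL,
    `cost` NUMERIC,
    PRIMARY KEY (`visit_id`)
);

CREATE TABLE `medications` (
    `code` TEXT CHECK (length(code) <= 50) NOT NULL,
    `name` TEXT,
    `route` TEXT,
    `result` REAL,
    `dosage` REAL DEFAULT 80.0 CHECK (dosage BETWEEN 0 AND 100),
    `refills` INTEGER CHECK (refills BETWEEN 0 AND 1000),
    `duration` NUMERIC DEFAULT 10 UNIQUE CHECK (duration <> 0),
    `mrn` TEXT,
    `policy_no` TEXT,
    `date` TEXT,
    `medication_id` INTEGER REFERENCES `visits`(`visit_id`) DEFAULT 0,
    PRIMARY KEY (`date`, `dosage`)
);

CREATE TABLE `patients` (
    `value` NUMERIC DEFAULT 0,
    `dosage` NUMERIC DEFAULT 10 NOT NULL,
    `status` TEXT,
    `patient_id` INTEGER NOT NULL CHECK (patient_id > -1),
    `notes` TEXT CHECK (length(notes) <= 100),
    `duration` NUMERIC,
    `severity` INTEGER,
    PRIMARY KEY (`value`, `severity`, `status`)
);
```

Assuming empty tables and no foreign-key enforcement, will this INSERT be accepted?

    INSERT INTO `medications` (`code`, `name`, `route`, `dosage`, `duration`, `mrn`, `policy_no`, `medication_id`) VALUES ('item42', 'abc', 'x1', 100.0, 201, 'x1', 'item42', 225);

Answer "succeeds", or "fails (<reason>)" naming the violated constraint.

date is omitted from the column list and has no DEFAULT, so it would receive NULL.
But date is part of the PRIMARY KEY (implied NOT NULL).

fails (NOT NULL on date)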